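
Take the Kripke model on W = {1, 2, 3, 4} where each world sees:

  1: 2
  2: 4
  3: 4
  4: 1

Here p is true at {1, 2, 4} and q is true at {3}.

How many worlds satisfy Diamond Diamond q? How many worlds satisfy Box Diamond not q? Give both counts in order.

0 and 4

For Diamond Diamond q:
1: successors {2}; Diamond q there: 2:F. ✗
2: successors {4}; Diamond q there: 4:F. ✗
3: successors {4}; Diamond q there: 4:F. ✗
4: successors {1}; Diamond q there: 1:F. ✗
— 0 worlds.
For Box Diamond not q:
1: successors {2}; Diamond not q there: 2:T. ✓
2: successors {4}; Diamond not q there: 4:T. ✓
3: successors {4}; Diamond not q there: 4:T. ✓
4: successors {1}; Diamond not q there: 1:T. ✓
— 4 worlds.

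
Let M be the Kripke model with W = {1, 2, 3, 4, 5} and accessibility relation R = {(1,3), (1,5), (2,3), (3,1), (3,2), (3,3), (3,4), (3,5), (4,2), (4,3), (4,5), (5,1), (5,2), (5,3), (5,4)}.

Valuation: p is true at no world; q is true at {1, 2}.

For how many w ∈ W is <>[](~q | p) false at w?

2

1: successors {3, 5}; [](~q | p) there: 3:F, 5:F. ✗
2: successors {3}; [](~q | p) there: 3:F. ✗
3: successors {1, 2, 3, 4, 5}; [](~q | p) there: 1:T, 2:T, 3:F, 4:F, 5:F. ✓
4: successors {2, 3, 5}; [](~q | p) there: 2:T, 3:F, 5:F. ✓
5: successors {1, 2, 3, 4}; [](~q | p) there: 1:T, 2:T, 3:F, 4:F. ✓
Satisfying worlds: {3, 4, 5}.
So <>[](~q | p) fails at the other 2 worlds.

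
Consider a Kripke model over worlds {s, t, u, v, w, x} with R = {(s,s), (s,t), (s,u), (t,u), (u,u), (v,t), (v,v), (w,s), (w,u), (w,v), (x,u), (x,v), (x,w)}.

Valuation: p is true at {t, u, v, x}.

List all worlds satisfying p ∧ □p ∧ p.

s: p ∧ □p is F, p is F. ✗
t: p ∧ □p is T, p is T. ✓
u: p ∧ □p is T, p is T. ✓
v: p ∧ □p is T, p is T. ✓
w: p ∧ □p is F, p is F. ✗
x: p ∧ □p is F, p is T. ✗

{t, u, v}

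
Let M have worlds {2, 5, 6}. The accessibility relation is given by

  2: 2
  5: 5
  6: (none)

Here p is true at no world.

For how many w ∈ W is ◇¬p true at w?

2: successors {2}; ¬p there: 2:T. ✓
5: successors {5}; ¬p there: 5:T. ✓
6: no successors, so ◇¬p fails. ✗
Satisfying worlds: {2, 5}.

2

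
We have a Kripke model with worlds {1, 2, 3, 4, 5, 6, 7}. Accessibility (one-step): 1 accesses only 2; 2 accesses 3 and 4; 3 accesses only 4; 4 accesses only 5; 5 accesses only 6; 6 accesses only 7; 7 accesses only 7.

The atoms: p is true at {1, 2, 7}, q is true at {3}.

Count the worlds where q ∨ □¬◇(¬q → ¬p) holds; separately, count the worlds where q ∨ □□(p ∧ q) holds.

4 and 1

For q ∨ □¬◇(¬q → ¬p):
1: q is F, □¬◇(¬q → ¬p) is F. ✗
2: q is F, □¬◇(¬q → ¬p) is F. ✗
3: q is T, □¬◇(¬q → ¬p) is F. ✓
4: q is F, □¬◇(¬q → ¬p) is F. ✗
5: q is F, □¬◇(¬q → ¬p) is T. ✓
6: q is F, □¬◇(¬q → ¬p) is T. ✓
7: q is F, □¬◇(¬q → ¬p) is T. ✓
— 4 worlds.
For q ∨ □□(p ∧ q):
1: q is F, □□(p ∧ q) is F. ✗
2: q is F, □□(p ∧ q) is F. ✗
3: q is T, □□(p ∧ q) is F. ✓
4: q is F, □□(p ∧ q) is F. ✗
5: q is F, □□(p ∧ q) is F. ✗
6: q is F, □□(p ∧ q) is F. ✗
7: q is F, □□(p ∧ q) is F. ✗
— 1 world.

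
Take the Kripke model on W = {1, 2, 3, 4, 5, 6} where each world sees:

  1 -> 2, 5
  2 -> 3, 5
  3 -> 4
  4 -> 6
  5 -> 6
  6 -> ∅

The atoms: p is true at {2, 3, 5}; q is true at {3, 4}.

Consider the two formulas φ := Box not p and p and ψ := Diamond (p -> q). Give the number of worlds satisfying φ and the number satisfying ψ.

2 and 4

For Box not p and p:
1: Box not p is F, p is F. ✗
2: Box not p is F, p is T. ✗
3: Box not p is T, p is T. ✓
4: Box not p is T, p is F. ✗
5: Box not p is T, p is T. ✓
6: Box not p is T, p is F. ✗
— 2 worlds.
For Diamond (p -> q):
1: successors {2, 5}; p -> q there: 2:F, 5:F. ✗
2: successors {3, 5}; p -> q there: 3:T, 5:F. ✓
3: successors {4}; p -> q there: 4:T. ✓
4: successors {6}; p -> q there: 6:T. ✓
5: successors {6}; p -> q there: 6:T. ✓
6: no successors, so Diamond (p -> q) fails. ✗
— 4 worlds.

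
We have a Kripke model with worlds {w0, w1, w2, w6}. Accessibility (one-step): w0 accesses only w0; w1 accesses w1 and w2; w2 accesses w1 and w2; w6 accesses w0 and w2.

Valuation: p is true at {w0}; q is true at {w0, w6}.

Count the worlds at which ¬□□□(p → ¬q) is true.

w0: □□□(p → ¬q) is F. ✓
w1: □□□(p → ¬q) is T. ✗
w2: □□□(p → ¬q) is T. ✗
w6: □□□(p → ¬q) is F. ✓
Satisfying worlds: {w0, w6}.

2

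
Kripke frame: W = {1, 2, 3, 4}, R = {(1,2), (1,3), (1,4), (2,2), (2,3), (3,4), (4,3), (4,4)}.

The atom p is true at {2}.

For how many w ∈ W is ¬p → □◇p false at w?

3

1: ¬p is T, □◇p is F. ✗
2: ¬p is F, □◇p is F. ✓
3: ¬p is T, □◇p is F. ✗
4: ¬p is T, □◇p is F. ✗
Satisfying worlds: {2}.
So ¬p → □◇p fails at the other 3 worlds.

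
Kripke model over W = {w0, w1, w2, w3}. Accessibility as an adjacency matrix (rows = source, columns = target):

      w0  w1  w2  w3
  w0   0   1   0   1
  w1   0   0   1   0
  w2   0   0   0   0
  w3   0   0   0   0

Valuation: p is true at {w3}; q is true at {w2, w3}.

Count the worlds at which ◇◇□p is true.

1

w0: successors {w1, w3}; ◇□p there: w1:T, w3:F. ✓
w1: successors {w2}; ◇□p there: w2:F. ✗
w2: no successors, so ◇◇□p fails. ✗
w3: no successors, so ◇◇□p fails. ✗
Satisfying worlds: {w0}.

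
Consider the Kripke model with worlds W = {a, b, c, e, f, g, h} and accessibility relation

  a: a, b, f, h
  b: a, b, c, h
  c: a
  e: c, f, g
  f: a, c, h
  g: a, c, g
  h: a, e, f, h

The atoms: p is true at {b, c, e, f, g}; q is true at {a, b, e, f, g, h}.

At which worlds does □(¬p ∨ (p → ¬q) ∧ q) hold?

{c}

a: successors {a, b, f, h}; ¬p ∨ (p → ¬q) ∧ q there: a:T, b:F, f:F, h:T. ✗
b: successors {a, b, c, h}; ¬p ∨ (p → ¬q) ∧ q there: a:T, b:F, c:F, h:T. ✗
c: successors {a}; ¬p ∨ (p → ¬q) ∧ q there: a:T. ✓
e: successors {c, f, g}; ¬p ∨ (p → ¬q) ∧ q there: c:F, f:F, g:F. ✗
f: successors {a, c, h}; ¬p ∨ (p → ¬q) ∧ q there: a:T, c:F, h:T. ✗
g: successors {a, c, g}; ¬p ∨ (p → ¬q) ∧ q there: a:T, c:F, g:F. ✗
h: successors {a, e, f, h}; ¬p ∨ (p → ¬q) ∧ q there: a:T, e:F, f:F, h:T. ✗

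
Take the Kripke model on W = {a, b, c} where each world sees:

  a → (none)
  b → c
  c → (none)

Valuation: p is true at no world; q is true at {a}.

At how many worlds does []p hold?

2

a: no successors, so []p holds vacuously. ✓
b: successors {c}; p there: c:F. ✗
c: no successors, so []p holds vacuously. ✓
Satisfying worlds: {a, c}.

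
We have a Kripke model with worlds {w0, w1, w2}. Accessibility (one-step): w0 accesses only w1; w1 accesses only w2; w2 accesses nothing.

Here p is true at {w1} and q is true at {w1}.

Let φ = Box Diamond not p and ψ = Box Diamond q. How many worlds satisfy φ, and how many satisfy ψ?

For Box Diamond not p:
w0: successors {w1}; Diamond not p there: w1:T. ✓
w1: successors {w2}; Diamond not p there: w2:F. ✗
w2: no successors, so Box Diamond not p holds vacuously. ✓
— 2 worlds.
For Box Diamond q:
w0: successors {w1}; Diamond q there: w1:F. ✗
w1: successors {w2}; Diamond q there: w2:F. ✗
w2: no successors, so Box Diamond q holds vacuously. ✓
— 1 world.

2 and 1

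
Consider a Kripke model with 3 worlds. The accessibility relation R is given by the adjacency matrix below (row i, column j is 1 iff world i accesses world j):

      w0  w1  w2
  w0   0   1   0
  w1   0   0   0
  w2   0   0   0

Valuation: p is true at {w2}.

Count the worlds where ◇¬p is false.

2

w0: successors {w1}; ¬p there: w1:T. ✓
w1: no successors, so ◇¬p fails. ✗
w2: no successors, so ◇¬p fails. ✗
Satisfying worlds: {w0}.
So ◇¬p fails at the other 2 worlds.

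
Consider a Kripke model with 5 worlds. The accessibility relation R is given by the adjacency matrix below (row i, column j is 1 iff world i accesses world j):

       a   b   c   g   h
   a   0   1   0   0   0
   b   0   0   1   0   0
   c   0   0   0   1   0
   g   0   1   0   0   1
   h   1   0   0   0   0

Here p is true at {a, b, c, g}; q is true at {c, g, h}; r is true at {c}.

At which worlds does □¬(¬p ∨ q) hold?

{a, h}

a: successors {b}; ¬(¬p ∨ q) there: b:T. ✓
b: successors {c}; ¬(¬p ∨ q) there: c:F. ✗
c: successors {g}; ¬(¬p ∨ q) there: g:F. ✗
g: successors {b, h}; ¬(¬p ∨ q) there: b:T, h:F. ✗
h: successors {a}; ¬(¬p ∨ q) there: a:T. ✓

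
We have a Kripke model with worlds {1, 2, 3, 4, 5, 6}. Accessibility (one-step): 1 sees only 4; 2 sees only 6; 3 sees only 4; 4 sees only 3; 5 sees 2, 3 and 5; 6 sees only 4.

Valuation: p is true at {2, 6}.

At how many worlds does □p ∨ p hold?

1: □p is F, p is F. ✗
2: □p is T, p is T. ✓
3: □p is F, p is F. ✗
4: □p is F, p is F. ✗
5: □p is F, p is F. ✗
6: □p is F, p is T. ✓
Satisfying worlds: {2, 6}.

2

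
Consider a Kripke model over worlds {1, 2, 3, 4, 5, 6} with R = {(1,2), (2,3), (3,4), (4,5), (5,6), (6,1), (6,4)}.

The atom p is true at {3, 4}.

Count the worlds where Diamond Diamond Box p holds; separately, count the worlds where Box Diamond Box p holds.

2 and 1

For Diamond Diamond Box p:
1: successors {2}; Diamond Box p there: 2:T. ✓
2: successors {3}; Diamond Box p there: 3:F. ✗
3: successors {4}; Diamond Box p there: 4:F. ✗
4: successors {5}; Diamond Box p there: 5:F. ✗
5: successors {6}; Diamond Box p there: 6:F. ✗
6: successors {1, 4}; Diamond Box p there: 1:T, 4:F. ✓
— 2 worlds.
For Box Diamond Box p:
1: successors {2}; Diamond Box p there: 2:T. ✓
2: successors {3}; Diamond Box p there: 3:F. ✗
3: successors {4}; Diamond Box p there: 4:F. ✗
4: successors {5}; Diamond Box p there: 5:F. ✗
5: successors {6}; Diamond Box p there: 6:F. ✗
6: successors {1, 4}; Diamond Box p there: 1:T, 4:F. ✗
— 1 world.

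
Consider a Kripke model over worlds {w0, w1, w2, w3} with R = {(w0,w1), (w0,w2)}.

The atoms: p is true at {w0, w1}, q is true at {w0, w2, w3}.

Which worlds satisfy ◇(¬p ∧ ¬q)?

w0: successors {w1, w2}; ¬p ∧ ¬q there: w1:F, w2:F. ✗
w1: no successors, so ◇(¬p ∧ ¬q) fails. ✗
w2: no successors, so ◇(¬p ∧ ¬q) fails. ✗
w3: no successors, so ◇(¬p ∧ ¬q) fails. ✗

∅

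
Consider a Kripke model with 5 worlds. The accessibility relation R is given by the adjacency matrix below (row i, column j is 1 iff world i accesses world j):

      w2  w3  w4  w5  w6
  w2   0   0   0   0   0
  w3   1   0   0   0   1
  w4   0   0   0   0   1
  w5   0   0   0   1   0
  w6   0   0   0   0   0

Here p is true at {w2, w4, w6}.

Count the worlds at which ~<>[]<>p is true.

3

w2: <>[]<>p is F. ✓
w3: <>[]<>p is T. ✗
w4: <>[]<>p is T. ✗
w5: <>[]<>p is F. ✓
w6: <>[]<>p is F. ✓
Satisfying worlds: {w2, w5, w6}.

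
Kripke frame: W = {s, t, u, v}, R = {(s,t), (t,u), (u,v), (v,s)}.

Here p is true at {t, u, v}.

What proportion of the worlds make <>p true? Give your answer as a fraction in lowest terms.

3/4

s: successors {t}; p there: t:T. ✓
t: successors {u}; p there: u:T. ✓
u: successors {v}; p there: v:T. ✓
v: successors {s}; p there: s:F. ✗
That's 3 of 4 worlds, so 3/4.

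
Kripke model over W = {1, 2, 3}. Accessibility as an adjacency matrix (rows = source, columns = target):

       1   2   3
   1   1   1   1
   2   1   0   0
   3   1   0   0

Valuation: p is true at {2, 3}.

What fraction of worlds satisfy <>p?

1/3

1: successors {1, 2, 3}; p there: 1:F, 2:T, 3:T. ✓
2: successors {1}; p there: 1:F. ✗
3: successors {1}; p there: 1:F. ✗
That's 1 of 3 worlds, so 1/3.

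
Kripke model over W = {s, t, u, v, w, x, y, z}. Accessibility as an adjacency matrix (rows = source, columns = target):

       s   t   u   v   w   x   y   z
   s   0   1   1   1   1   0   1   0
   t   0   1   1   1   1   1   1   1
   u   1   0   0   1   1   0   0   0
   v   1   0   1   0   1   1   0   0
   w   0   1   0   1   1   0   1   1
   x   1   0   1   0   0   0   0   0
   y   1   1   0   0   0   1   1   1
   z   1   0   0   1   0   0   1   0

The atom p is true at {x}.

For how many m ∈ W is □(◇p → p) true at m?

2

s: successors {t, u, v, w, y}; ◇p → p there: t:F, u:T, v:F, w:T, y:F. ✗
t: successors {t, u, v, w, x, y, z}; ◇p → p there: t:F, u:T, v:F, w:T, x:T, y:F, z:T. ✗
u: successors {s, v, w}; ◇p → p there: s:T, v:F, w:T. ✗
v: successors {s, u, w, x}; ◇p → p there: s:T, u:T, w:T, x:T. ✓
w: successors {t, v, w, y, z}; ◇p → p there: t:F, v:F, w:T, y:F, z:T. ✗
x: successors {s, u}; ◇p → p there: s:T, u:T. ✓
y: successors {s, t, x, y, z}; ◇p → p there: s:T, t:F, x:T, y:F, z:T. ✗
z: successors {s, v, y}; ◇p → p there: s:T, v:F, y:F. ✗
Satisfying worlds: {v, x}.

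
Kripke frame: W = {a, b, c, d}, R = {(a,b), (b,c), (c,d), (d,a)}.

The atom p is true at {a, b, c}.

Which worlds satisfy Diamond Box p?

{a, c, d}

a: successors {b}; Box p there: b:T. ✓
b: successors {c}; Box p there: c:F. ✗
c: successors {d}; Box p there: d:T. ✓
d: successors {a}; Box p there: a:T. ✓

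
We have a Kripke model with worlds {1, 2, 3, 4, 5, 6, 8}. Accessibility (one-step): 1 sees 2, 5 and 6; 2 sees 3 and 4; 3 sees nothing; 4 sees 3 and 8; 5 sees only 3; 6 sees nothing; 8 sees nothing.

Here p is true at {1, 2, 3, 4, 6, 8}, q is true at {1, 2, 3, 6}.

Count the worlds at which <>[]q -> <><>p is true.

5

1: <>[]q is T, <><>p is T. ✓
2: <>[]q is T, <><>p is T. ✓
3: <>[]q is F, <><>p is F. ✓
4: <>[]q is T, <><>p is F. ✗
5: <>[]q is T, <><>p is F. ✗
6: <>[]q is F, <><>p is F. ✓
8: <>[]q is F, <><>p is F. ✓
Satisfying worlds: {1, 2, 3, 6, 8}.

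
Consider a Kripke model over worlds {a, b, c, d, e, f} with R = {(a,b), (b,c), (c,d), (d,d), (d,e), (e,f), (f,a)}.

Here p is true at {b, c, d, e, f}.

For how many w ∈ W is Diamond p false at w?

a: successors {b}; p there: b:T. ✓
b: successors {c}; p there: c:T. ✓
c: successors {d}; p there: d:T. ✓
d: successors {d, e}; p there: d:T, e:T. ✓
e: successors {f}; p there: f:T. ✓
f: successors {a}; p there: a:F. ✗
Satisfying worlds: {a, b, c, d, e}.
So Diamond p fails at the other 1 world.

1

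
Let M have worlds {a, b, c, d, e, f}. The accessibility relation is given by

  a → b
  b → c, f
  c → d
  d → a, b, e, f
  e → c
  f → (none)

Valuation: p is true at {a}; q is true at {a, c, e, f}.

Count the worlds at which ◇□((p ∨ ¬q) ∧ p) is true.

a: successors {b}; □((p ∨ ¬q) ∧ p) there: b:F. ✗
b: successors {c, f}; □((p ∨ ¬q) ∧ p) there: c:F, f:T. ✓
c: successors {d}; □((p ∨ ¬q) ∧ p) there: d:F. ✗
d: successors {a, b, e, f}; □((p ∨ ¬q) ∧ p) there: a:F, b:F, e:F, f:T. ✓
e: successors {c}; □((p ∨ ¬q) ∧ p) there: c:F. ✗
f: no successors, so ◇□((p ∨ ¬q) ∧ p) fails. ✗
Satisfying worlds: {b, d}.

2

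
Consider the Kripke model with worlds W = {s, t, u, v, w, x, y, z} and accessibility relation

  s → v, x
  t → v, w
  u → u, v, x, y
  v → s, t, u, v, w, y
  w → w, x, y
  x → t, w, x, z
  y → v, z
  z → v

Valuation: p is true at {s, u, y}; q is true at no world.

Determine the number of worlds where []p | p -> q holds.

5

s: []p | p is T, q is F. ✗
t: []p | p is F, q is F. ✓
u: []p | p is T, q is F. ✗
v: []p | p is F, q is F. ✓
w: []p | p is F, q is F. ✓
x: []p | p is F, q is F. ✓
y: []p | p is T, q is F. ✗
z: []p | p is F, q is F. ✓
Satisfying worlds: {t, v, w, x, z}.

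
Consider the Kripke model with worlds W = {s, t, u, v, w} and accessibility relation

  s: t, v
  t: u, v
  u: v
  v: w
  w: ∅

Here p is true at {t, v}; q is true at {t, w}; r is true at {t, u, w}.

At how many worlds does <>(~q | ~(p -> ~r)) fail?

s: successors {t, v}; ~q | ~(p -> ~r) there: t:T, v:T. ✓
t: successors {u, v}; ~q | ~(p -> ~r) there: u:T, v:T. ✓
u: successors {v}; ~q | ~(p -> ~r) there: v:T. ✓
v: successors {w}; ~q | ~(p -> ~r) there: w:F. ✗
w: no successors, so <>(~q | ~(p -> ~r)) fails. ✗
Satisfying worlds: {s, t, u}.
So <>(~q | ~(p -> ~r)) fails at the other 2 worlds.

2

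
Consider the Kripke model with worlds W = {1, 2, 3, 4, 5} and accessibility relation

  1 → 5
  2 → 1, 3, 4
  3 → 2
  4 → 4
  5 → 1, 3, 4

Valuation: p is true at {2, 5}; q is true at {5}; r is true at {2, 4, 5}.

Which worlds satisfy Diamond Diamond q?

1: successors {5}; Diamond q there: 5:F. ✗
2: successors {1, 3, 4}; Diamond q there: 1:T, 3:F, 4:F. ✓
3: successors {2}; Diamond q there: 2:F. ✗
4: successors {4}; Diamond q there: 4:F. ✗
5: successors {1, 3, 4}; Diamond q there: 1:T, 3:F, 4:F. ✓

{2, 5}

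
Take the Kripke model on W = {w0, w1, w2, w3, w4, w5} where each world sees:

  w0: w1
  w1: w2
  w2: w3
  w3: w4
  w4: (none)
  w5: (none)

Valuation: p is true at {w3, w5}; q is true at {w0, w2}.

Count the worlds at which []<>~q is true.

4

w0: successors {w1}; <>~q there: w1:F. ✗
w1: successors {w2}; <>~q there: w2:T. ✓
w2: successors {w3}; <>~q there: w3:T. ✓
w3: successors {w4}; <>~q there: w4:F. ✗
w4: no successors, so []<>~q holds vacuously. ✓
w5: no successors, so []<>~q holds vacuously. ✓
Satisfying worlds: {w1, w2, w4, w5}.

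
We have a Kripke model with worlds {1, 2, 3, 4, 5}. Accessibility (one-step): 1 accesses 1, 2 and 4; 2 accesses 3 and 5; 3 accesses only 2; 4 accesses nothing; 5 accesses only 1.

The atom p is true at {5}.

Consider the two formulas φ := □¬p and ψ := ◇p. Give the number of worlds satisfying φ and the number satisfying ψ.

4 and 1

For □¬p:
1: successors {1, 2, 4}; ¬p there: 1:T, 2:T, 4:T. ✓
2: successors {3, 5}; ¬p there: 3:T, 5:F. ✗
3: successors {2}; ¬p there: 2:T. ✓
4: no successors, so □¬p holds vacuously. ✓
5: successors {1}; ¬p there: 1:T. ✓
— 4 worlds.
For ◇p:
1: successors {1, 2, 4}; p there: 1:F, 2:F, 4:F. ✗
2: successors {3, 5}; p there: 3:F, 5:T. ✓
3: successors {2}; p there: 2:F. ✗
4: no successors, so ◇p fails. ✗
5: successors {1}; p there: 1:F. ✗
— 1 world.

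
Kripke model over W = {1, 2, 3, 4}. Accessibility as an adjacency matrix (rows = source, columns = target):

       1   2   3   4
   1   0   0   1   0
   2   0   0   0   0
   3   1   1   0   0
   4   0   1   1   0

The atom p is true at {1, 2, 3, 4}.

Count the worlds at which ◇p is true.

3

1: successors {3}; p there: 3:T. ✓
2: no successors, so ◇p fails. ✗
3: successors {1, 2}; p there: 1:T, 2:T. ✓
4: successors {2, 3}; p there: 2:T, 3:T. ✓
Satisfying worlds: {1, 3, 4}.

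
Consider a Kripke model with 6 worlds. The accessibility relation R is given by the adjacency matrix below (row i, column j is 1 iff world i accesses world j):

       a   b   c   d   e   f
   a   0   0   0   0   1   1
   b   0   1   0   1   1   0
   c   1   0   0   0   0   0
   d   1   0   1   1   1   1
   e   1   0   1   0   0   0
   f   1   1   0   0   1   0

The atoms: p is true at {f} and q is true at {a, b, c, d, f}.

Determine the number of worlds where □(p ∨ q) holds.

a: successors {e, f}; p ∨ q there: e:F, f:T. ✗
b: successors {b, d, e}; p ∨ q there: b:T, d:T, e:F. ✗
c: successors {a}; p ∨ q there: a:T. ✓
d: successors {a, c, d, e, f}; p ∨ q there: a:T, c:T, d:T, e:F, f:T. ✗
e: successors {a, c}; p ∨ q there: a:T, c:T. ✓
f: successors {a, b, e}; p ∨ q there: a:T, b:T, e:F. ✗
Satisfying worlds: {c, e}.

2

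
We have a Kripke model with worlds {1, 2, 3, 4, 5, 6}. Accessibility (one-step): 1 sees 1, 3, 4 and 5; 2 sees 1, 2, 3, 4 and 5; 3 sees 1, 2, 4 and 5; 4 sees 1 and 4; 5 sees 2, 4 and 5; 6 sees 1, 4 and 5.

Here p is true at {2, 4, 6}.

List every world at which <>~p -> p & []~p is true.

1: <>~p is T, p & []~p is F. ✗
2: <>~p is T, p & []~p is F. ✗
3: <>~p is T, p & []~p is F. ✗
4: <>~p is T, p & []~p is F. ✗
5: <>~p is T, p & []~p is F. ✗
6: <>~p is T, p & []~p is F. ✗

∅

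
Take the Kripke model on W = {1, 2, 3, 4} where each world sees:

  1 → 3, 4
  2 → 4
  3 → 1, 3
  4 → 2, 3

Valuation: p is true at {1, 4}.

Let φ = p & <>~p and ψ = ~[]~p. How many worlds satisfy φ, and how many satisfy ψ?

For p & <>~p:
1: p is T, <>~p is T. ✓
2: p is F, <>~p is F. ✗
3: p is F, <>~p is T. ✗
4: p is T, <>~p is T. ✓
— 2 worlds.
For ~[]~p:
1: []~p is F. ✓
2: []~p is F. ✓
3: []~p is F. ✓
4: []~p is T. ✗
— 3 worlds.

2 and 3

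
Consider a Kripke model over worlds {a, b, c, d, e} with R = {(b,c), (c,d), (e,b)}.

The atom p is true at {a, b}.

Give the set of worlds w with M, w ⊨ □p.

{a, d, e}

a: no successors, so □p holds vacuously. ✓
b: successors {c}; p there: c:F. ✗
c: successors {d}; p there: d:F. ✗
d: no successors, so □p holds vacuously. ✓
e: successors {b}; p there: b:T. ✓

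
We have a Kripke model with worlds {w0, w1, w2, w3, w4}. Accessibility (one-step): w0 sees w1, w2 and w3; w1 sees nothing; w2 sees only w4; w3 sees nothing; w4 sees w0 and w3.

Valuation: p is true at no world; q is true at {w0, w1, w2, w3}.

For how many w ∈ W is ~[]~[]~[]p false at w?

w0: []~[]~[]p is F. ✓
w1: []~[]~[]p is T. ✗
w2: []~[]~[]p is T. ✗
w3: []~[]~[]p is T. ✗
w4: []~[]~[]p is F. ✓
Satisfying worlds: {w0, w4}.
So ~[]~[]~[]p fails at the other 3 worlds.

3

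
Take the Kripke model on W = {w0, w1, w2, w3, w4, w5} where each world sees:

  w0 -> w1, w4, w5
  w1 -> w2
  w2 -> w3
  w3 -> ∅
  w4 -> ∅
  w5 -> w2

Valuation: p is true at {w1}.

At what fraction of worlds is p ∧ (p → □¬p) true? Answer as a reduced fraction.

w0: p is F, p → □¬p is T. ✗
w1: p is T, p → □¬p is T. ✓
w2: p is F, p → □¬p is T. ✗
w3: p is F, p → □¬p is T. ✗
w4: p is F, p → □¬p is T. ✗
w5: p is F, p → □¬p is T. ✗
That's 1 of 6 worlds, so 1/6.

1/6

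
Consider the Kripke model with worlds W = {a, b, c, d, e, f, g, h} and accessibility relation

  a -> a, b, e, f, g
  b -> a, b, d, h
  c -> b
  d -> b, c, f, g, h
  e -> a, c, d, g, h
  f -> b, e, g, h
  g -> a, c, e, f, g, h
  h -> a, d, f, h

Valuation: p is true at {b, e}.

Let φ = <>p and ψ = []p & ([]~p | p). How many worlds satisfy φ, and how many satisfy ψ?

6 and 0

For <>p:
a: successors {a, b, e, f, g}; p there: a:F, b:T, e:T, f:F, g:F. ✓
b: successors {a, b, d, h}; p there: a:F, b:T, d:F, h:F. ✓
c: successors {b}; p there: b:T. ✓
d: successors {b, c, f, g, h}; p there: b:T, c:F, f:F, g:F, h:F. ✓
e: successors {a, c, d, g, h}; p there: a:F, c:F, d:F, g:F, h:F. ✗
f: successors {b, e, g, h}; p there: b:T, e:T, g:F, h:F. ✓
g: successors {a, c, e, f, g, h}; p there: a:F, c:F, e:T, f:F, g:F, h:F. ✓
h: successors {a, d, f, h}; p there: a:F, d:F, f:F, h:F. ✗
— 6 worlds.
For []p & ([]~p | p):
a: []p is F, []~p | p is F. ✗
b: []p is F, []~p | p is T. ✗
c: []p is T, []~p | p is F. ✗
d: []p is F, []~p | p is F. ✗
e: []p is F, []~p | p is T. ✗
f: []p is F, []~p | p is F. ✗
g: []p is F, []~p | p is F. ✗
h: []p is F, []~p | p is T. ✗
— 0 worlds.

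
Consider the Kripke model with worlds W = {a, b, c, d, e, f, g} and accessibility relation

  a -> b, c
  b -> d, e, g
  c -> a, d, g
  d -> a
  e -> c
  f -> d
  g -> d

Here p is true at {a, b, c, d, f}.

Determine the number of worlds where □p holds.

5

a: successors {b, c}; p there: b:T, c:T. ✓
b: successors {d, e, g}; p there: d:T, e:F, g:F. ✗
c: successors {a, d, g}; p there: a:T, d:T, g:F. ✗
d: successors {a}; p there: a:T. ✓
e: successors {c}; p there: c:T. ✓
f: successors {d}; p there: d:T. ✓
g: successors {d}; p there: d:T. ✓
Satisfying worlds: {a, d, e, f, g}.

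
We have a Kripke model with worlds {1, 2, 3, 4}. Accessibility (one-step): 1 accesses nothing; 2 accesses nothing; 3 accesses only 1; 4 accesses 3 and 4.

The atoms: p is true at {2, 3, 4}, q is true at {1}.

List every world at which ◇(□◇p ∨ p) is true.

1: no successors, so ◇(□◇p ∨ p) fails. ✗
2: no successors, so ◇(□◇p ∨ p) fails. ✗
3: successors {1}; □◇p ∨ p there: 1:T. ✓
4: successors {3, 4}; □◇p ∨ p there: 3:T, 4:T. ✓

{3, 4}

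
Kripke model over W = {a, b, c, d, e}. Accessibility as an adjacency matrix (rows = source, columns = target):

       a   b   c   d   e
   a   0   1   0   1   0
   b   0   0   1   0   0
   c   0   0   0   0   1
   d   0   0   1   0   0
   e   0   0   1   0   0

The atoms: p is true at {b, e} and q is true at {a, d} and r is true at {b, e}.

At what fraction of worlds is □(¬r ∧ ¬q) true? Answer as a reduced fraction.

3/5

a: successors {b, d}; ¬r ∧ ¬q there: b:F, d:F. ✗
b: successors {c}; ¬r ∧ ¬q there: c:T. ✓
c: successors {e}; ¬r ∧ ¬q there: e:F. ✗
d: successors {c}; ¬r ∧ ¬q there: c:T. ✓
e: successors {c}; ¬r ∧ ¬q there: c:T. ✓
That's 3 of 5 worlds, so 3/5.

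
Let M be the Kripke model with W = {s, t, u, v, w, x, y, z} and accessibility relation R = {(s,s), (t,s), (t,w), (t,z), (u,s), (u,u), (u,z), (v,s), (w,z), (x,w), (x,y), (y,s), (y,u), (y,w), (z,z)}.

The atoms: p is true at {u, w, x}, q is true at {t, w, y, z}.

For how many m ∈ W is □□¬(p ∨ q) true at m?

2

s: successors {s}; □¬(p ∨ q) there: s:T. ✓
t: successors {s, w, z}; □¬(p ∨ q) there: s:T, w:F, z:F. ✗
u: successors {s, u, z}; □¬(p ∨ q) there: s:T, u:F, z:F. ✗
v: successors {s}; □¬(p ∨ q) there: s:T. ✓
w: successors {z}; □¬(p ∨ q) there: z:F. ✗
x: successors {w, y}; □¬(p ∨ q) there: w:F, y:F. ✗
y: successors {s, u, w}; □¬(p ∨ q) there: s:T, u:F, w:F. ✗
z: successors {z}; □¬(p ∨ q) there: z:F. ✗
Satisfying worlds: {s, v}.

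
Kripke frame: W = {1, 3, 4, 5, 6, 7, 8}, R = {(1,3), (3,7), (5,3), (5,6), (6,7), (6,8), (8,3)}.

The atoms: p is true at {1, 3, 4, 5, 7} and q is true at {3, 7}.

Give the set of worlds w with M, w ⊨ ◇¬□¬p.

1: successors {3}; ¬□¬p there: 3:T. ✓
3: successors {7}; ¬□¬p there: 7:F. ✗
4: no successors, so ◇¬□¬p fails. ✗
5: successors {3, 6}; ¬□¬p there: 3:T, 6:T. ✓
6: successors {7, 8}; ¬□¬p there: 7:F, 8:T. ✓
7: no successors, so ◇¬□¬p fails. ✗
8: successors {3}; ¬□¬p there: 3:T. ✓

{1, 5, 6, 8}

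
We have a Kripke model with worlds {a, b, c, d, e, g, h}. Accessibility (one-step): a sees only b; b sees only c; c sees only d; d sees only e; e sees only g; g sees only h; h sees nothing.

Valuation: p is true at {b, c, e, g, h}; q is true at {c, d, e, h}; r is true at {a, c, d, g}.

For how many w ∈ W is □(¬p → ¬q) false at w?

a: successors {b}; ¬p → ¬q there: b:T. ✓
b: successors {c}; ¬p → ¬q there: c:T. ✓
c: successors {d}; ¬p → ¬q there: d:F. ✗
d: successors {e}; ¬p → ¬q there: e:T. ✓
e: successors {g}; ¬p → ¬q there: g:T. ✓
g: successors {h}; ¬p → ¬q there: h:T. ✓
h: no successors, so □(¬p → ¬q) holds vacuously. ✓
Satisfying worlds: {a, b, d, e, g, h}.
So □(¬p → ¬q) fails at the other 1 world.

1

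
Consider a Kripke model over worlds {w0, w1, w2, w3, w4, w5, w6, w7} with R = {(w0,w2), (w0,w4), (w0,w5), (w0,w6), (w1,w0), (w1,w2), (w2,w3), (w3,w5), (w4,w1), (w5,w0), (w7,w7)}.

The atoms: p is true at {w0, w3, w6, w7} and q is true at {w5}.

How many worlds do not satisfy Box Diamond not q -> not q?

1

w0: Box Diamond not q is F, not q is T. ✓
w1: Box Diamond not q is T, not q is T. ✓
w2: Box Diamond not q is F, not q is T. ✓
w3: Box Diamond not q is T, not q is T. ✓
w4: Box Diamond not q is T, not q is T. ✓
w5: Box Diamond not q is T, not q is F. ✗
w6: Box Diamond not q is T, not q is T. ✓
w7: Box Diamond not q is T, not q is T. ✓
Satisfying worlds: {w0, w1, w2, w3, w4, w6, w7}.
So Box Diamond not q -> not q fails at the other 1 world.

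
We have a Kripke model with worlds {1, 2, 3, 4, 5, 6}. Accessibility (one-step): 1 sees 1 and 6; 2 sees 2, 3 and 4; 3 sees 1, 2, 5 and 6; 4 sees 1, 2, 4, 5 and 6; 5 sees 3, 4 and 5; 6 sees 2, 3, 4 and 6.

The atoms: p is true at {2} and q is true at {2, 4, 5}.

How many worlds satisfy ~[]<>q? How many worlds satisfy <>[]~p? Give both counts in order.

For ~[]<>q:
1: []<>q is F. ✓
2: []<>q is T. ✗
3: []<>q is F. ✓
4: []<>q is F. ✓
5: []<>q is T. ✗
6: []<>q is T. ✗
— 3 worlds.
For <>[]~p:
1: successors {1, 6}; []~p there: 1:T, 6:F. ✓
2: successors {2, 3, 4}; []~p there: 2:F, 3:F, 4:F. ✗
3: successors {1, 2, 5, 6}; []~p there: 1:T, 2:F, 5:T, 6:F. ✓
4: successors {1, 2, 4, 5, 6}; []~p there: 1:T, 2:F, 4:F, 5:T, 6:F. ✓
5: successors {3, 4, 5}; []~p there: 3:F, 4:F, 5:T. ✓
6: successors {2, 3, 4, 6}; []~p there: 2:F, 3:F, 4:F, 6:F. ✗
— 4 worlds.

3 and 4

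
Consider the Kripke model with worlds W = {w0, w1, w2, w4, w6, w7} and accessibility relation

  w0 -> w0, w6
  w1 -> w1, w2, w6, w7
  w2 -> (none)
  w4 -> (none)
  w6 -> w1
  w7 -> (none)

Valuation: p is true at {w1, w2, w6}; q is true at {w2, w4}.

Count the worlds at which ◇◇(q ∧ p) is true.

2

w0: successors {w0, w6}; ◇(q ∧ p) there: w0:F, w6:F. ✗
w1: successors {w1, w2, w6, w7}; ◇(q ∧ p) there: w1:T, w2:F, w6:F, w7:F. ✓
w2: no successors, so ◇◇(q ∧ p) fails. ✗
w4: no successors, so ◇◇(q ∧ p) fails. ✗
w6: successors {w1}; ◇(q ∧ p) there: w1:T. ✓
w7: no successors, so ◇◇(q ∧ p) fails. ✗
Satisfying worlds: {w1, w6}.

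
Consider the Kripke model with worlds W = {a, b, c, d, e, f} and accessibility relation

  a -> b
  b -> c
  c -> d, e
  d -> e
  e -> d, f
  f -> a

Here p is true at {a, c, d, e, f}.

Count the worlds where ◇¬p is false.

a: successors {b}; ¬p there: b:T. ✓
b: successors {c}; ¬p there: c:F. ✗
c: successors {d, e}; ¬p there: d:F, e:F. ✗
d: successors {e}; ¬p there: e:F. ✗
e: successors {d, f}; ¬p there: d:F, f:F. ✗
f: successors {a}; ¬p there: a:F. ✗
Satisfying worlds: {a}.
So ◇¬p fails at the other 5 worlds.

5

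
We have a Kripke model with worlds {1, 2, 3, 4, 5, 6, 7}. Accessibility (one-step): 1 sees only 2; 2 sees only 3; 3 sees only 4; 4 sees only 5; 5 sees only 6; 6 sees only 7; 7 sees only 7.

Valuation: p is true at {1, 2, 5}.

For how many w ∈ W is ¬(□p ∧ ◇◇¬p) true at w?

1: □p ∧ ◇◇¬p is T. ✗
2: □p ∧ ◇◇¬p is F. ✓
3: □p ∧ ◇◇¬p is F. ✓
4: □p ∧ ◇◇¬p is T. ✗
5: □p ∧ ◇◇¬p is F. ✓
6: □p ∧ ◇◇¬p is F. ✓
7: □p ∧ ◇◇¬p is F. ✓
Satisfying worlds: {2, 3, 5, 6, 7}.

5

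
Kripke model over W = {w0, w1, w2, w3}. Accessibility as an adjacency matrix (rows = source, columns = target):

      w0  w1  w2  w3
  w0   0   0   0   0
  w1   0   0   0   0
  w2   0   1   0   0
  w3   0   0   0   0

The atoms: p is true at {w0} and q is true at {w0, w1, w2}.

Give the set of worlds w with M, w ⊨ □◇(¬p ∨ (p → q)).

w0: no successors, so □◇(¬p ∨ (p → q)) holds vacuously. ✓
w1: no successors, so □◇(¬p ∨ (p → q)) holds vacuously. ✓
w2: successors {w1}; ◇(¬p ∨ (p → q)) there: w1:F. ✗
w3: no successors, so □◇(¬p ∨ (p → q)) holds vacuously. ✓

{w0, w1, w3}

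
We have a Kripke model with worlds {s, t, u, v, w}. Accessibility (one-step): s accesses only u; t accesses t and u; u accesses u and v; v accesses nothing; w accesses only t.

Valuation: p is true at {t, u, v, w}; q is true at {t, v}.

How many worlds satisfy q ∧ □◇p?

s: q is F, □◇p is T. ✗
t: q is T, □◇p is T. ✓
u: q is F, □◇p is F. ✗
v: q is T, □◇p is T. ✓
w: q is F, □◇p is T. ✗
Satisfying worlds: {t, v}.

2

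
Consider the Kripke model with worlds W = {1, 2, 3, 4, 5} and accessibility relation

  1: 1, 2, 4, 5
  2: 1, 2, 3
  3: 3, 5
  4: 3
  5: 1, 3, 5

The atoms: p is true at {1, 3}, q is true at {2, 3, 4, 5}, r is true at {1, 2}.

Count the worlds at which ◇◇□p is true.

3

1: successors {1, 2, 4, 5}; ◇□p there: 1:T, 2:F, 4:F, 5:F. ✓
2: successors {1, 2, 3}; ◇□p there: 1:T, 2:F, 3:F. ✓
3: successors {3, 5}; ◇□p there: 3:F, 5:F. ✗
4: successors {3}; ◇□p there: 3:F. ✗
5: successors {1, 3, 5}; ◇□p there: 1:T, 3:F, 5:F. ✓
Satisfying worlds: {1, 2, 5}.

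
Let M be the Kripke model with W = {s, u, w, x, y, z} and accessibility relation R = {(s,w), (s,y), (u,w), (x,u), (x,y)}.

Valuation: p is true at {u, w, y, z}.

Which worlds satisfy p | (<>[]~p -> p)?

{u, w, y, z}

s: p is F, <>[]~p -> p is F. ✗
u: p is T, <>[]~p -> p is T. ✓
w: p is T, <>[]~p -> p is T. ✓
x: p is F, <>[]~p -> p is F. ✗
y: p is T, <>[]~p -> p is T. ✓
z: p is T, <>[]~p -> p is T. ✓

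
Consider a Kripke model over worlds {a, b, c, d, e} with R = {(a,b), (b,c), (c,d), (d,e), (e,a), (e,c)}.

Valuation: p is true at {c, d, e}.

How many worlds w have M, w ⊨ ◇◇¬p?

2

a: successors {b}; ◇¬p there: b:F. ✗
b: successors {c}; ◇¬p there: c:F. ✗
c: successors {d}; ◇¬p there: d:F. ✗
d: successors {e}; ◇¬p there: e:T. ✓
e: successors {a, c}; ◇¬p there: a:T, c:F. ✓
Satisfying worlds: {d, e}.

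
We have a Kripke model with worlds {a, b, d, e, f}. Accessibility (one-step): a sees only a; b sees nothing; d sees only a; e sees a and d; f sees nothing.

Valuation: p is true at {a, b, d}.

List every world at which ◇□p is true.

a: successors {a}; □p there: a:T. ✓
b: no successors, so ◇□p fails. ✗
d: successors {a}; □p there: a:T. ✓
e: successors {a, d}; □p there: a:T, d:T. ✓
f: no successors, so ◇□p fails. ✗

{a, d, e}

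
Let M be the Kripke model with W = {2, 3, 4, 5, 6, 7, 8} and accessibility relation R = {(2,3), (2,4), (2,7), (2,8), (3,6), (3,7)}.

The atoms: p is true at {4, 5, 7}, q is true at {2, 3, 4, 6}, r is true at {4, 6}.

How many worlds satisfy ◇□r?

2: successors {3, 4, 7, 8}; □r there: 3:F, 4:T, 7:T, 8:T. ✓
3: successors {6, 7}; □r there: 6:T, 7:T. ✓
4: no successors, so ◇□r fails. ✗
5: no successors, so ◇□r fails. ✗
6: no successors, so ◇□r fails. ✗
7: no successors, so ◇□r fails. ✗
8: no successors, so ◇□r fails. ✗
Satisfying worlds: {2, 3}.

2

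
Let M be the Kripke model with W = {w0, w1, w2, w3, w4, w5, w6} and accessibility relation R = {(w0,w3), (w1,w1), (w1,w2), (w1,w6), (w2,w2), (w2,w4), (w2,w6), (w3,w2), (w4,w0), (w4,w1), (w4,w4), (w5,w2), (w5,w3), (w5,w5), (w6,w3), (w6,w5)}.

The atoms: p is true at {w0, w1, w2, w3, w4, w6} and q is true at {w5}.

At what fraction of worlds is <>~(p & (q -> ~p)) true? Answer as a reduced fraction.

w0: successors {w3}; ~(p & (q -> ~p)) there: w3:F. ✗
w1: successors {w1, w2, w6}; ~(p & (q -> ~p)) there: w1:F, w2:F, w6:F. ✗
w2: successors {w2, w4, w6}; ~(p & (q -> ~p)) there: w2:F, w4:F, w6:F. ✗
w3: successors {w2}; ~(p & (q -> ~p)) there: w2:F. ✗
w4: successors {w0, w1, w4}; ~(p & (q -> ~p)) there: w0:F, w1:F, w4:F. ✗
w5: successors {w2, w3, w5}; ~(p & (q -> ~p)) there: w2:F, w3:F, w5:T. ✓
w6: successors {w3, w5}; ~(p & (q -> ~p)) there: w3:F, w5:T. ✓
That's 2 of 7 worlds, so 2/7.

2/7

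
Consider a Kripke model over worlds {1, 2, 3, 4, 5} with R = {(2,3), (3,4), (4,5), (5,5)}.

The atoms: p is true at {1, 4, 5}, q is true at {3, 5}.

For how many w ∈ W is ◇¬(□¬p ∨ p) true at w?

1: no successors, so ◇¬(□¬p ∨ p) fails. ✗
2: successors {3}; ¬(□¬p ∨ p) there: 3:T. ✓
3: successors {4}; ¬(□¬p ∨ p) there: 4:F. ✗
4: successors {5}; ¬(□¬p ∨ p) there: 5:F. ✗
5: successors {5}; ¬(□¬p ∨ p) there: 5:F. ✗
Satisfying worlds: {2}.

1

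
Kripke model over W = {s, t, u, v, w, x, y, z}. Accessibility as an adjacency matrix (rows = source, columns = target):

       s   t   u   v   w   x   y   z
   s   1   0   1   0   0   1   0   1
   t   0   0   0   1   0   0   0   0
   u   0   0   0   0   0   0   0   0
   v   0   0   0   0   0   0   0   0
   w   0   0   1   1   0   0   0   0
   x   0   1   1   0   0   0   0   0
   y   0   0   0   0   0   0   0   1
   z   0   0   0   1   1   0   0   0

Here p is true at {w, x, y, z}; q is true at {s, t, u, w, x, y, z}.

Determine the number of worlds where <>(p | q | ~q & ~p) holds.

6

s: successors {s, u, x, z}; p | q | ~q & ~p there: s:T, u:T, x:T, z:T. ✓
t: successors {v}; p | q | ~q & ~p there: v:T. ✓
u: no successors, so <>(p | q | ~q & ~p) fails. ✗
v: no successors, so <>(p | q | ~q & ~p) fails. ✗
w: successors {u, v}; p | q | ~q & ~p there: u:T, v:T. ✓
x: successors {t, u}; p | q | ~q & ~p there: t:T, u:T. ✓
y: successors {z}; p | q | ~q & ~p there: z:T. ✓
z: successors {v, w}; p | q | ~q & ~p there: v:T, w:T. ✓
Satisfying worlds: {s, t, w, x, y, z}.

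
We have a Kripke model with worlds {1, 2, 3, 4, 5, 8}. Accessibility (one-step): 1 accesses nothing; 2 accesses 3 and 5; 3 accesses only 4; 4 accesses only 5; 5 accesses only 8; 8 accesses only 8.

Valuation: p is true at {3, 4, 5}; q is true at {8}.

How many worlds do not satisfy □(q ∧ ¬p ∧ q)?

1: no successors, so □(q ∧ ¬p ∧ q) holds vacuously. ✓
2: successors {3, 5}; q ∧ ¬p ∧ q there: 3:F, 5:F. ✗
3: successors {4}; q ∧ ¬p ∧ q there: 4:F. ✗
4: successors {5}; q ∧ ¬p ∧ q there: 5:F. ✗
5: successors {8}; q ∧ ¬p ∧ q there: 8:T. ✓
8: successors {8}; q ∧ ¬p ∧ q there: 8:T. ✓
Satisfying worlds: {1, 5, 8}.
So □(q ∧ ¬p ∧ q) fails at the other 3 worlds.

3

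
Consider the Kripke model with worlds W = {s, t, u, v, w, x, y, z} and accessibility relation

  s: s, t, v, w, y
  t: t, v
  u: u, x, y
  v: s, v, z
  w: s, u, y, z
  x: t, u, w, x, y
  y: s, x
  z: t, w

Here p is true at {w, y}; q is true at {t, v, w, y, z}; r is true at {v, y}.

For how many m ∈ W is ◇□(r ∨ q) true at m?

6

s: successors {s, t, v, w, y}; □(r ∨ q) there: s:F, t:T, v:F, w:F, y:F. ✓
t: successors {t, v}; □(r ∨ q) there: t:T, v:F. ✓
u: successors {u, x, y}; □(r ∨ q) there: u:F, x:F, y:F. ✗
v: successors {s, v, z}; □(r ∨ q) there: s:F, v:F, z:T. ✓
w: successors {s, u, y, z}; □(r ∨ q) there: s:F, u:F, y:F, z:T. ✓
x: successors {t, u, w, x, y}; □(r ∨ q) there: t:T, u:F, w:F, x:F, y:F. ✓
y: successors {s, x}; □(r ∨ q) there: s:F, x:F. ✗
z: successors {t, w}; □(r ∨ q) there: t:T, w:F. ✓
Satisfying worlds: {s, t, v, w, x, z}.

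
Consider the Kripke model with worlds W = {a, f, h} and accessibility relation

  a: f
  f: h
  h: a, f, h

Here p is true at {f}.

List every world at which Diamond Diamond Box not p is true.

{f, h}

a: successors {f}; Diamond Box not p there: f:F. ✗
f: successors {h}; Diamond Box not p there: h:T. ✓
h: successors {a, f, h}; Diamond Box not p there: a:T, f:F, h:T. ✓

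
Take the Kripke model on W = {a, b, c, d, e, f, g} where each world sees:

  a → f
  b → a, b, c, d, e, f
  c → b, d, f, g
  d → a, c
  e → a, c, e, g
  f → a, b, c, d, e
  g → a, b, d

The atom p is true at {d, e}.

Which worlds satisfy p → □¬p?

a: p is F, □¬p is T. ✓
b: p is F, □¬p is F. ✓
c: p is F, □¬p is F. ✓
d: p is T, □¬p is T. ✓
e: p is T, □¬p is F. ✗
f: p is F, □¬p is F. ✓
g: p is F, □¬p is F. ✓

{a, b, c, d, f, g}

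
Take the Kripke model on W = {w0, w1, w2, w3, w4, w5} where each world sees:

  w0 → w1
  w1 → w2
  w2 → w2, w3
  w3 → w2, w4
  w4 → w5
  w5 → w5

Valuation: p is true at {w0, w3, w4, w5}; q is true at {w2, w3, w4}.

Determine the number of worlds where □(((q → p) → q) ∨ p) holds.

5

w0: successors {w1}; ((q → p) → q) ∨ p there: w1:F. ✗
w1: successors {w2}; ((q → p) → q) ∨ p there: w2:T. ✓
w2: successors {w2, w3}; ((q → p) → q) ∨ p there: w2:T, w3:T. ✓
w3: successors {w2, w4}; ((q → p) → q) ∨ p there: w2:T, w4:T. ✓
w4: successors {w5}; ((q → p) → q) ∨ p there: w5:T. ✓
w5: successors {w5}; ((q → p) → q) ∨ p there: w5:T. ✓
Satisfying worlds: {w1, w2, w3, w4, w5}.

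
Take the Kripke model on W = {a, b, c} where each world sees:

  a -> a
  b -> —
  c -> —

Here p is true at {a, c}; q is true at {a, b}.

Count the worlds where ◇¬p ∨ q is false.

a: ◇¬p is F, q is T. ✓
b: ◇¬p is F, q is T. ✓
c: ◇¬p is F, q is F. ✗
Satisfying worlds: {a, b}.
So ◇¬p ∨ q fails at the other 1 world.

1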